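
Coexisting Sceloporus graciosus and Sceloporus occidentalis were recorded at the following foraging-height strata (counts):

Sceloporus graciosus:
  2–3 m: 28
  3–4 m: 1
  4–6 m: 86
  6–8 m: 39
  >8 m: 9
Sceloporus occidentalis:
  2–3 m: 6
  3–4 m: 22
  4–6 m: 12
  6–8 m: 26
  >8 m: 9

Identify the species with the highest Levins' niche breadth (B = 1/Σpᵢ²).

Proportions for Sceloporus graciosus (n=163): 28/163=0.1718, 1/163=0.0061, 86/163=0.5276, 39/163=0.2393, 9/163=0.0552
Proportions for Sceloporus occidentalis (n=75): 6/75=0.0800, 22/75=0.2933, 12/75=0.1600, 26/75=0.3467, 9/75=0.1200
Σp_gracᵢ² = 0.1718² + 0.0061² + 0.5276² + 0.2393² + 0.0552² = 0.029515 + 0.000037 + 0.278362 + 0.057264 + 0.003047 = 0.368225
B_grac = 1 / 0.368225 = 2.7157
Σp_occiᵢ² = 0.0800² + 0.2933² + 0.1600² + 0.3467² + 0.1200² = 0.006400 + 0.086025 + 0.025600 + 0.120201 + 0.014400 = 0.252626
B_occi = 1 / 0.252626 = 3.9584
Highest B → broadest niche (most generalist): Sceloporus occidentalis (B = 3.96).

Sceloporus occidentalis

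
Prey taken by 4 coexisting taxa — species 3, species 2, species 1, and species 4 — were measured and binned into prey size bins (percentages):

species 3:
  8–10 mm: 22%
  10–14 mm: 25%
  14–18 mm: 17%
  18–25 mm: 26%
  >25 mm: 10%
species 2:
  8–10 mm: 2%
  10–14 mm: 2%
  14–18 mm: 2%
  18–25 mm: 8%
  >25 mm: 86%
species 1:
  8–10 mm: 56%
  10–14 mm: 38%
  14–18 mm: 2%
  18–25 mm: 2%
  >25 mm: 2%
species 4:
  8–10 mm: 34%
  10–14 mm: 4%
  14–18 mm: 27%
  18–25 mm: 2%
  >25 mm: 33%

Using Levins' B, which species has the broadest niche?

Convert percentages to proportions (divide by 100).
Σp_3ᵢ² = 0.22² + 0.25² + 0.17² + 0.26² + 0.10² = 0.0484 + 0.0625 + 0.0289 + 0.0676 + 0.0100 = 0.2174
B_3 = 1 / 0.2174 = 4.5998
Σp_2ᵢ² = 0.02² + 0.02² + 0.02² + 0.08² + 0.86² = 0.0004 + 0.0004 + 0.0004 + 0.0064 + 0.7396 = 0.7472
B_2 = 1 / 0.7472 = 1.3383
Σp_1ᵢ² = 0.56² + 0.38² + 0.02² + 0.02² + 0.02² = 0.3136 + 0.1444 + 0.0004 + 0.0004 + 0.0004 = 0.4592
B_1 = 1 / 0.4592 = 2.1777
Σp_4ᵢ² = 0.34² + 0.04² + 0.27² + 0.02² + 0.33² = 0.1156 + 0.0016 + 0.0729 + 0.0004 + 0.1089 = 0.2994
B_4 = 1 / 0.2994 = 3.3400
Highest B → broadest niche (most generalist): species 3 (B = 4.60).

species 3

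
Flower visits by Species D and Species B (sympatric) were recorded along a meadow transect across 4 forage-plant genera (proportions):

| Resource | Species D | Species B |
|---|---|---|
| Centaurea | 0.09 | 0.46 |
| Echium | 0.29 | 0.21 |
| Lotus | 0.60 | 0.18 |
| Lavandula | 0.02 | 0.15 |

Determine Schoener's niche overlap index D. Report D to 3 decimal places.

0.500

Σ|p₁ᵢ − p₂ᵢ| = 0.37 + 0.08 + 0.42 + 0.13 = 1.00
D = 1 − ½ × 1.00 = 1 − 0.500 = 0.50000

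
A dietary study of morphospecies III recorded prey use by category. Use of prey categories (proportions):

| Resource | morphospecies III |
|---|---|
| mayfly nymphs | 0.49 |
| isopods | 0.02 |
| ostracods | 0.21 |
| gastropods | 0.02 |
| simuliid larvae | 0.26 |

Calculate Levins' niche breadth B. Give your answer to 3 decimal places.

2.836

Σpᵢ² = 0.49² + 0.02² + 0.21² + 0.02² + 0.26² = 0.2401 + 0.0004 + 0.0441 + 0.0004 + 0.0676 = 0.3526
B = 1 / 0.3526 = 2.83607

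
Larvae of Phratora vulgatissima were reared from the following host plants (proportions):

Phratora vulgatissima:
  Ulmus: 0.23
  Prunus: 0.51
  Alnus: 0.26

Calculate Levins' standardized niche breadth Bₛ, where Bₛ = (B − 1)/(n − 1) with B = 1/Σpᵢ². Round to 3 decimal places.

Σpᵢ² = 0.23² + 0.51² + 0.26² = 0.0529 + 0.2601 + 0.0676 = 0.3806
B = 1 / 0.3806 = 2.62743
Bₛ = (B − 1)/(n − 1) = (2.62743 − 1)/(3 − 1) = 1.62743/2 = 0.81372

0.814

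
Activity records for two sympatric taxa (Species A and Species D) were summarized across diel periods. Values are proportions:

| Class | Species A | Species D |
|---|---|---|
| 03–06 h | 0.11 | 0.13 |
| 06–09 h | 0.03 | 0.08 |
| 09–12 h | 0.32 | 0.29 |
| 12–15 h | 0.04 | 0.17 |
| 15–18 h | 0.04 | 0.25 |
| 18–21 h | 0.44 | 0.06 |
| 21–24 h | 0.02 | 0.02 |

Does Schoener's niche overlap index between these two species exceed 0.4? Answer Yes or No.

Σ|p₁ᵢ − p₂ᵢ| = 0.02 + 0.05 + 0.03 + 0.13 + 0.21 + 0.38 + 0.00 = 0.82
D = 1 − ½ × 0.82 = 1 − 0.410 = 0.5900
D = 0.5900 > 0.4 → Yes.

Yes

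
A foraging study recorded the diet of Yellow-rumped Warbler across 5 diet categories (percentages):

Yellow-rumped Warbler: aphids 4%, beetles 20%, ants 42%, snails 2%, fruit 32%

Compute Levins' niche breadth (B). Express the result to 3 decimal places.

3.117

Convert percentages to proportions (divide by 100).
Σpᵢ² = 0.04² + 0.20² + 0.42² + 0.02² + 0.32² = 0.0016 + 0.0400 + 0.1764 + 0.0004 + 0.1024 = 0.3208
B = 1 / 0.3208 = 3.11721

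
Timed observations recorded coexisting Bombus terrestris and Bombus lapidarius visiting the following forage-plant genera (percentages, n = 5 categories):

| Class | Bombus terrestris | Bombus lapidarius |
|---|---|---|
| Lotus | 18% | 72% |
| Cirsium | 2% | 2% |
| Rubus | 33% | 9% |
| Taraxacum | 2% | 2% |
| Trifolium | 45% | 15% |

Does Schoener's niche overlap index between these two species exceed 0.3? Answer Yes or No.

Convert percentages to proportions (divide by 100).
Σ|p₁ᵢ − p₂ᵢ| = 0.54 + 0.00 + 0.24 + 0.00 + 0.30 = 1.08
D = 1 − ½ × 1.08 = 1 − 0.540 = 0.4600
D = 0.4600 > 0.3 → Yes.

Yes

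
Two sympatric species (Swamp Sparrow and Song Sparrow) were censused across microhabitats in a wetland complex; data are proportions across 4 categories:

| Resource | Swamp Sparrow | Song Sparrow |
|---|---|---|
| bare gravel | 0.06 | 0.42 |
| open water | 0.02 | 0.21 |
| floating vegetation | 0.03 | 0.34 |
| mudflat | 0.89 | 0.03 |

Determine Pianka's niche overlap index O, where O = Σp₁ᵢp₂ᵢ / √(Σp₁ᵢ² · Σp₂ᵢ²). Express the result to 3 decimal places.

0.128

Σ p₁ᵢp₂ᵢ = 0.0252 + 0.0042 + 0.0102 + 0.0267 = 0.0663
Σp_1ᵢ² = 0.06² + 0.02² + 0.03² + 0.89² = 0.0036 + 0.0004 + 0.0009 + 0.7921 = 0.7970
Σp_2ᵢ² = 0.42² + 0.21² + 0.34² + 0.03² = 0.1764 + 0.0441 + 0.1156 + 0.0009 = 0.3370
O = 0.0663 / √(0.7970 × 0.3370) = 0.0663 / 0.518256 = 0.12793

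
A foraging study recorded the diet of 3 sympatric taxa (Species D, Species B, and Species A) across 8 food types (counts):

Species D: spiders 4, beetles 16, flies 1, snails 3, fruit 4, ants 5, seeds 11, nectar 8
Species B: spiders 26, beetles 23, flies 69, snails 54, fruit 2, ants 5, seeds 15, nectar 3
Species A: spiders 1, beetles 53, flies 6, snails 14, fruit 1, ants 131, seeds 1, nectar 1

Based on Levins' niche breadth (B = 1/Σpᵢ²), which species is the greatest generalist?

Proportions for Species D (n=52): 4/52=0.0769, 16/52=0.3077, 1/52=0.0192, 3/52=0.0577, 4/52=0.0769, 5/52=0.0962, 11/52=0.2115, 8/52=0.1538
Proportions for Species B (n=197): 26/197=0.1320, 23/197=0.1168, 69/197=0.3503, 54/197=0.2741, 2/197=0.0102, 5/197=0.0254, 15/197=0.0761, 3/197=0.0152
Proportions for Species A (n=208): 1/208=0.0048, 53/208=0.2548, 6/208=0.0288, 14/208=0.0673, 1/208=0.0048, 131/208=0.6298, 1/208=0.0048, 1/208=0.0048
Σp_Dᵢ² = 0.0769² + 0.3077² + 0.0192² + 0.0577² + 0.0769² + 0.0962² + 0.2115² + 0.1538² = 0.005914 + 0.094679 + 0.000369 + 0.003329 + 0.005914 + 0.009254 + 0.044732 + 0.023654 = 0.187845
B_D = 1 / 0.187845 = 5.3235
Σp_Bᵢ² = 0.1320² + 0.1168² + 0.3503² + 0.2741² + 0.0102² + 0.0254² + 0.0761² + 0.0152² = 0.017424 + 0.013642 + 0.122710 + 0.075131 + 0.000104 + 0.000645 + 0.005791 + 0.000231 = 0.235678
B_B = 1 / 0.235678 = 4.2431
Σp_Aᵢ² = 0.0048² + 0.2548² + 0.0288² + 0.0673² + 0.0048² + 0.6298² + 0.0048² + 0.0048² = 0.000023 + 0.064923 + 0.000829 + 0.004529 + 0.000023 + 0.396648 + 0.000023 + 0.000023 = 0.467021
B_A = 1 / 0.467021 = 2.1412
Highest B → broadest niche (most generalist): Species D (B = 5.32).

Species D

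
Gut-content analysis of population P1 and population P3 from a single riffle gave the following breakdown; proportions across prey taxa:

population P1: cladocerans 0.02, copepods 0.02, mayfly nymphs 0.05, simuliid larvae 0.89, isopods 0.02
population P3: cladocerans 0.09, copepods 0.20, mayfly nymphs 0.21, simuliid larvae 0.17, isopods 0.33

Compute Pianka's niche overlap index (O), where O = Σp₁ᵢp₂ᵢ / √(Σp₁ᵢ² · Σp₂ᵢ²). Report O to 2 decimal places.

Σ p₁ᵢp₂ᵢ = 0.0018 + 0.0040 + 0.0105 + 0.1513 + 0.0066 = 0.1742
Σp_1ᵢ² = 0.02² + 0.02² + 0.05² + 0.89² + 0.02² = 0.0004 + 0.0004 + 0.0025 + 0.7921 + 0.0004 = 0.7958
Σp_2ᵢ² = 0.09² + 0.20² + 0.21² + 0.17² + 0.33² = 0.0081 + 0.0400 + 0.0441 + 0.0289 + 0.1089 = 0.2300
O = 0.1742 / √(0.7958 × 0.2300) = 0.1742 / 0.42782 = 0.4072

0.41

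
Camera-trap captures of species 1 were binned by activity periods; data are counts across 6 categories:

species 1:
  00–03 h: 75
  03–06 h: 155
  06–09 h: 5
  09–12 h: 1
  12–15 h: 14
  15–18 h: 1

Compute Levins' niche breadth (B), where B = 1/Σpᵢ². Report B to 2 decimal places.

Proportions for species 1 (n=251): 75/251=0.2988, 155/251=0.6175, 5/251=0.0199, 1/251=0.0040, 14/251=0.0558, 1/251=0.0040
Σpᵢ² = 0.2988² + 0.6175² + 0.0199² + 0.0040² + 0.0558² + 0.0040² = 0.089281 + 0.381306 + 0.000396 + 0.000016 + 0.003114 + 0.000016 = 0.474129
B = 1 / 0.474129 = 2.1091

2.11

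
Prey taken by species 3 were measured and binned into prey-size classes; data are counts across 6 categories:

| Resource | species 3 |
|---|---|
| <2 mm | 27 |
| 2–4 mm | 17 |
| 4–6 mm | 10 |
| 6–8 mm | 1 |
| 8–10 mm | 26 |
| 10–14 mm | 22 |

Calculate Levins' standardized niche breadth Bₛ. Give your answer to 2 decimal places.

Proportions for species 3 (n=103): 27/103=0.2621, 17/103=0.1650, 10/103=0.0971, 1/103=0.0097, 26/103=0.2524, 22/103=0.2136
Σpᵢ² = 0.2621² + 0.1650² + 0.0971² + 0.0097² + 0.2524² + 0.2136² = 0.068696 + 0.027225 + 0.009428 + 0.000094 + 0.063706 + 0.045625 = 0.214774
B = 1 / 0.214774 = 4.6561
Bₛ = (B − 1)/(n − 1) = (4.6561 − 1)/(6 − 1) = 3.6561/5 = 0.7312

0.73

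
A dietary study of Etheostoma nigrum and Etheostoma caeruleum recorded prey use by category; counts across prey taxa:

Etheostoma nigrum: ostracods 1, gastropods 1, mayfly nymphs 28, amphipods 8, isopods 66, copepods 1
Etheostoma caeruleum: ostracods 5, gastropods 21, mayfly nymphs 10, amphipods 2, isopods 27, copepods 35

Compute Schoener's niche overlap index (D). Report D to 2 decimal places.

Proportions for Etheostoma nigrum (n=105): 1/105=0.0095, 1/105=0.0095, 28/105=0.2667, 8/105=0.0762, 66/105=0.6286, 1/105=0.0095
Proportions for Etheostoma caeruleum (n=100): 5/100=0.0500, 21/100=0.2100, 10/100=0.1000, 2/100=0.0200, 27/100=0.2700, 35/100=0.3500
Σ|p₁ᵢ − p₂ᵢ| = 0.0405 + 0.2005 + 0.1667 + 0.0562 + 0.3586 + 0.3405 = 1.1630
D = 1 − ½ × 1.1630 = 1 − 0.58150 = 0.41850

0.42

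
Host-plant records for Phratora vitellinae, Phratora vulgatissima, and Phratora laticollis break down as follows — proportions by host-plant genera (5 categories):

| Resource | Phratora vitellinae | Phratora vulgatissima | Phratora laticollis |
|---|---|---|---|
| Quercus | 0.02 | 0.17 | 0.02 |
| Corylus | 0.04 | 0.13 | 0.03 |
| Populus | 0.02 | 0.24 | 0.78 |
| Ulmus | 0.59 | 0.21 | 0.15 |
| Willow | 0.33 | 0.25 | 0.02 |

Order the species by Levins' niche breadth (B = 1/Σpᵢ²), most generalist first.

Σp_viteᵢ² = 0.02² + 0.04² + 0.02² + 0.59² + 0.33² = 0.0004 + 0.0016 + 0.0004 + 0.3481 + 0.1089 = 0.4594
B_vite = 1 / 0.4594 = 2.1768
Σp_vulgᵢ² = 0.17² + 0.13² + 0.24² + 0.21² + 0.25² = 0.0289 + 0.0169 + 0.0576 + 0.0441 + 0.0625 = 0.2100
B_vulg = 1 / 0.2100 = 4.7619
Σp_latiᵢ² = 0.02² + 0.03² + 0.78² + 0.15² + 0.02² = 0.0004 + 0.0009 + 0.6084 + 0.0225 + 0.0004 = 0.6326
B_lati = 1 / 0.6326 = 1.5808
Ranking by B (broadest → narrowest): Phratora vulgatissima (4.76) > Phratora vitellinae (2.18) > Phratora laticollis (1.58)

Phratora vulgatissima > Phratora vitellinae > Phratora laticollis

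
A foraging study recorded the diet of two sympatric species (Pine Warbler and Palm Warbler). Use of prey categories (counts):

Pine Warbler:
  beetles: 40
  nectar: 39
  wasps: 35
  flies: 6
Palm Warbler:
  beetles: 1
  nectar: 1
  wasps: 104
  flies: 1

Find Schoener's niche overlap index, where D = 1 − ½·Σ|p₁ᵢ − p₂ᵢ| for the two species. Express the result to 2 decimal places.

Proportions for Pine Warbler (n=120): 40/120=0.3333, 39/120=0.3250, 35/120=0.2917, 6/120=0.0500
Proportions for Palm Warbler (n=107): 1/107=0.0093, 1/107=0.0093, 104/107=0.9720, 1/107=0.0093
Σ|p₁ᵢ − p₂ᵢ| = 0.3240 + 0.3157 + 0.6803 + 0.0407 = 1.3607
D = 1 − ½ × 1.3607 = 1 − 0.68035 = 0.31965

0.32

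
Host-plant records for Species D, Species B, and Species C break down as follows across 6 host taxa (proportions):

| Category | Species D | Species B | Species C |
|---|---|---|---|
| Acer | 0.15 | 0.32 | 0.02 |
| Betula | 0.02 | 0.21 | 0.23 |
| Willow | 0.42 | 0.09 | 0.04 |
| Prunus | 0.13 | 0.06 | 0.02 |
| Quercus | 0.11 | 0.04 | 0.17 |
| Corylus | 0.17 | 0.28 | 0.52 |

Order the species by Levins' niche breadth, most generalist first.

Species B > Species D > Species C

Σp_Dᵢ² = 0.15² + 0.02² + 0.42² + 0.13² + 0.11² + 0.17² = 0.0225 + 0.0004 + 0.1764 + 0.0169 + 0.0121 + 0.0289 = 0.2572
B_D = 1 / 0.2572 = 3.8880
Σp_Bᵢ² = 0.32² + 0.21² + 0.09² + 0.06² + 0.04² + 0.28² = 0.1024 + 0.0441 + 0.0081 + 0.0036 + 0.0016 + 0.0784 = 0.2382
B_B = 1 / 0.2382 = 4.1982
Σp_Cᵢ² = 0.02² + 0.23² + 0.04² + 0.02² + 0.17² + 0.52² = 0.0004 + 0.0529 + 0.0016 + 0.0004 + 0.0289 + 0.2704 = 0.3546
B_C = 1 / 0.3546 = 2.8201
Ranking by B (broadest → narrowest): Species B (4.20) > Species D (3.89) > Species C (2.82)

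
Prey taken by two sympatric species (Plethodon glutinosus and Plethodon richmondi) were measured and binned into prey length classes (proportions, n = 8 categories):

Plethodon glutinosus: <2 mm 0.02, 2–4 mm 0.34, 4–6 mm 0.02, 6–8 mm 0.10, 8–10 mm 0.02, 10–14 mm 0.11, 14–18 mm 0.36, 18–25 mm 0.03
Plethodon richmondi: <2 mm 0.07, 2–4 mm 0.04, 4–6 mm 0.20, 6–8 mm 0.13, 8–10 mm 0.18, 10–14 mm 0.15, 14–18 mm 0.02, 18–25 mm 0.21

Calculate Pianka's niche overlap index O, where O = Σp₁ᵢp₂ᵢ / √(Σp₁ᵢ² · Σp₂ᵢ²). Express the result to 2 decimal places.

0.31

Σ p₁ᵢp₂ᵢ = 0.0014 + 0.0136 + 0.0040 + 0.0130 + 0.0036 + 0.0165 + 0.0072 + 0.0063 = 0.0656
Σp_1ᵢ² = 0.02² + 0.34² + 0.02² + 0.10² + 0.02² + 0.11² + 0.36² + 0.03² = 0.0004 + 0.1156 + 0.0004 + 0.0100 + 0.0004 + 0.0121 + 0.1296 + 0.0009 = 0.2694
Σp_2ᵢ² = 0.07² + 0.04² + 0.20² + 0.13² + 0.18² + 0.15² + 0.02² + 0.21² = 0.0049 + 0.0016 + 0.0400 + 0.0169 + 0.0324 + 0.0225 + 0.0004 + 0.0441 = 0.1628
O = 0.0656 / √(0.2694 × 0.1628) = 0.0656 / 0.20942 = 0.3132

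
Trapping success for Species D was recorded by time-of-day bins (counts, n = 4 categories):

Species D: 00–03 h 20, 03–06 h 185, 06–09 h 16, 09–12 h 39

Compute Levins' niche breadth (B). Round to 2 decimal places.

1.86

Proportions for Species D (n=260): 20/260=0.0769, 185/260=0.7115, 16/260=0.0615, 39/260=0.1500
Σpᵢ² = 0.0769² + 0.7115² + 0.0615² + 0.1500² = 0.005914 + 0.506232 + 0.003782 + 0.022500 = 0.538428
B = 1 / 0.538428 = 1.8573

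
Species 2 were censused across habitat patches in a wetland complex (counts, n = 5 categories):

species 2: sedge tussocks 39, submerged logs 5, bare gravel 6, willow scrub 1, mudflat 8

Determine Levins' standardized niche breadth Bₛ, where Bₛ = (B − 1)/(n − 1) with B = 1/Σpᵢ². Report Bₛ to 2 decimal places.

0.28

Proportions for species 2 (n=59): 39/59=0.6610, 5/59=0.0847, 6/59=0.1017, 1/59=0.0169, 8/59=0.1356
Σpᵢ² = 0.6610² + 0.0847² + 0.1017² + 0.0169² + 0.1356² = 0.436921 + 0.007174 + 0.010343 + 0.000286 + 0.018387 = 0.473111
B = 1 / 0.473111 = 2.1137
Bₛ = (B − 1)/(n − 1) = (2.1137 − 1)/(5 − 1) = 1.1137/4 = 0.2784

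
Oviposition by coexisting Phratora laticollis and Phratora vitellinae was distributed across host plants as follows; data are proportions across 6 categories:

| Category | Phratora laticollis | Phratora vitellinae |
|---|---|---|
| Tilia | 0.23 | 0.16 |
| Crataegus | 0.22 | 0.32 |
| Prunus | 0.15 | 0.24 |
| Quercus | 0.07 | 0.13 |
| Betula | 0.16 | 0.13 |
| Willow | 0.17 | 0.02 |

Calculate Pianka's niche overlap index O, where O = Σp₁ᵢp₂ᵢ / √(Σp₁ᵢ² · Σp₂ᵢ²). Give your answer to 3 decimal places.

0.880

Σ p₁ᵢp₂ᵢ = 0.0368 + 0.0704 + 0.0360 + 0.0091 + 0.0208 + 0.0034 = 0.1765
Σp_1ᵢ² = 0.23² + 0.22² + 0.15² + 0.07² + 0.16² + 0.17² = 0.0529 + 0.0484 + 0.0225 + 0.0049 + 0.0256 + 0.0289 = 0.1832
Σp_2ᵢ² = 0.16² + 0.32² + 0.24² + 0.13² + 0.13² + 0.02² = 0.0256 + 0.1024 + 0.0576 + 0.0169 + 0.0169 + 0.0004 = 0.2198
O = 0.1765 / √(0.1832 × 0.2198) = 0.1765 / 0.200667 = 0.87957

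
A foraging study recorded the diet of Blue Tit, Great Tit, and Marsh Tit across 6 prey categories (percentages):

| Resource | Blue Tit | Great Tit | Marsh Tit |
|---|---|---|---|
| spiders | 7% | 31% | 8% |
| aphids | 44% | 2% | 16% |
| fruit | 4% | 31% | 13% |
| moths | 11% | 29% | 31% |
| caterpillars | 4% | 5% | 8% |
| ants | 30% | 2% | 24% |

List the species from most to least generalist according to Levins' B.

Convert percentages to proportions (divide by 100).
Σp_Blueᵢ² = 0.07² + 0.44² + 0.04² + 0.11² + 0.04² + 0.30² = 0.0049 + 0.1936 + 0.0016 + 0.0121 + 0.0016 + 0.0900 = 0.3038
B_Blue = 1 / 0.3038 = 3.2916
Σp_Greaᵢ² = 0.31² + 0.02² + 0.31² + 0.29² + 0.05² + 0.02² = 0.0961 + 0.0004 + 0.0961 + 0.0841 + 0.0025 + 0.0004 = 0.2796
B_Grea = 1 / 0.2796 = 3.5765
Σp_Marsᵢ² = 0.08² + 0.16² + 0.13² + 0.31² + 0.08² + 0.24² = 0.0064 + 0.0256 + 0.0169 + 0.0961 + 0.0064 + 0.0576 = 0.2090
B_Mars = 1 / 0.2090 = 4.7847
Ranking by B (broadest → narrowest): Marsh Tit (4.78) > Great Tit (3.58) > Blue Tit (3.29)

Marsh Tit > Great Tit > Blue Tit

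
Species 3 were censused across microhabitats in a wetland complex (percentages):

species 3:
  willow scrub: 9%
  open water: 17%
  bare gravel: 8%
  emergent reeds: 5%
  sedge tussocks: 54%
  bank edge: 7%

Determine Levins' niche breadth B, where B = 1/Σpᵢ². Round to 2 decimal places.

Convert percentages to proportions (divide by 100).
Σpᵢ² = 0.09² + 0.17² + 0.08² + 0.05² + 0.54² + 0.07² = 0.0081 + 0.0289 + 0.0064 + 0.0025 + 0.2916 + 0.0049 = 0.3424
B = 1 / 0.3424 = 2.9206

2.92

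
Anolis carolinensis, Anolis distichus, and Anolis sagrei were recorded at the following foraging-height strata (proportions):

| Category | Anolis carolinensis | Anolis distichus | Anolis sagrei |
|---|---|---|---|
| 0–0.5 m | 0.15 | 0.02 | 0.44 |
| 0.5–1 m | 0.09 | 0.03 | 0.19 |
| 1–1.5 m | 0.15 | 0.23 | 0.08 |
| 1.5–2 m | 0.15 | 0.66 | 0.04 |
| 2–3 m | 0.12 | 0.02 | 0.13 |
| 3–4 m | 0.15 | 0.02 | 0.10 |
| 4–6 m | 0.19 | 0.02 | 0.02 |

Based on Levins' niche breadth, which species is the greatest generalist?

Anolis carolinensis

Σp_caroᵢ² = 0.15² + 0.09² + 0.15² + 0.15² + 0.12² + 0.15² + 0.19² = 0.0225 + 0.0081 + 0.0225 + 0.0225 + 0.0144 + 0.0225 + 0.0361 = 0.1486
B_caro = 1 / 0.1486 = 6.7295
Σp_distᵢ² = 0.02² + 0.03² + 0.23² + 0.66² + 0.02² + 0.02² + 0.02² = 0.0004 + 0.0009 + 0.0529 + 0.4356 + 0.0004 + 0.0004 + 0.0004 = 0.4910
B_dist = 1 / 0.4910 = 2.0367
Σp_sagrᵢ² = 0.44² + 0.19² + 0.08² + 0.04² + 0.13² + 0.10² + 0.02² = 0.1936 + 0.0361 + 0.0064 + 0.0016 + 0.0169 + 0.0100 + 0.0004 = 0.2650
B_sagr = 1 / 0.2650 = 3.7736
Highest B → broadest niche (most generalist): Anolis carolinensis (B = 6.73).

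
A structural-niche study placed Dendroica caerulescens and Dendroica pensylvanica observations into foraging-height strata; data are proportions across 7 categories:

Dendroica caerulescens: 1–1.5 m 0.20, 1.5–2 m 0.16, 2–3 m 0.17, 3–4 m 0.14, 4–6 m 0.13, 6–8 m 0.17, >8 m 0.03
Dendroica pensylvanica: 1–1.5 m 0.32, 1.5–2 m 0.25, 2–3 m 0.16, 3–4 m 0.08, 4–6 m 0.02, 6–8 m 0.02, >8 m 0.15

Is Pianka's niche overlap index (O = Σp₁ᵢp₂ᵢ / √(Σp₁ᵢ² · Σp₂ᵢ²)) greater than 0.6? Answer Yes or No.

Σ p₁ᵢp₂ᵢ = 0.0640 + 0.0400 + 0.0272 + 0.0112 + 0.0026 + 0.0034 + 0.0045 = 0.1529
Σp_1ᵢ² = 0.20² + 0.16² + 0.17² + 0.14² + 0.13² + 0.17² + 0.03² = 0.0400 + 0.0256 + 0.0289 + 0.0196 + 0.0169 + 0.0289 + 0.0009 = 0.1608
Σp_2ᵢ² = 0.32² + 0.25² + 0.16² + 0.08² + 0.02² + 0.02² + 0.15² = 0.1024 + 0.0625 + 0.0256 + 0.0064 + 0.0004 + 0.0004 + 0.0225 = 0.2202
O = 0.1529 / √(0.1608 × 0.2202) = 0.1529 / 0.18817 = 0.8126
O = 0.8126 > 0.6 → Yes.

Yes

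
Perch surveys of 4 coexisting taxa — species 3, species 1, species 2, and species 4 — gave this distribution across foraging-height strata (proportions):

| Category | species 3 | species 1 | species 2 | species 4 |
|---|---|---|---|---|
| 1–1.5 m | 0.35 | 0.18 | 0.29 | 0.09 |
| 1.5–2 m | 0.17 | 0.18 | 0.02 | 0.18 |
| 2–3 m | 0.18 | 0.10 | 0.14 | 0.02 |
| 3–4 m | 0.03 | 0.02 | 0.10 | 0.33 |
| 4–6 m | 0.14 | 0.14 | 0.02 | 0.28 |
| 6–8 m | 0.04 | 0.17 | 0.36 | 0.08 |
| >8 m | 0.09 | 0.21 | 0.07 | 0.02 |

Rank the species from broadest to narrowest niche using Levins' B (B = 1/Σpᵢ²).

Σp_3ᵢ² = 0.35² + 0.17² + 0.18² + 0.03² + 0.14² + 0.04² + 0.09² = 0.1225 + 0.0289 + 0.0324 + 0.0009 + 0.0196 + 0.0016 + 0.0081 = 0.2140
B_3 = 1 / 0.2140 = 4.6729
Σp_1ᵢ² = 0.18² + 0.18² + 0.10² + 0.02² + 0.14² + 0.17² + 0.21² = 0.0324 + 0.0324 + 0.0100 + 0.0004 + 0.0196 + 0.0289 + 0.0441 = 0.1678
B_1 = 1 / 0.1678 = 5.9595
Σp_2ᵢ² = 0.29² + 0.02² + 0.14² + 0.10² + 0.02² + 0.36² + 0.07² = 0.0841 + 0.0004 + 0.0196 + 0.0100 + 0.0004 + 0.1296 + 0.0049 = 0.2490
B_2 = 1 / 0.2490 = 4.0161
Σp_4ᵢ² = 0.09² + 0.18² + 0.02² + 0.33² + 0.28² + 0.08² + 0.02² = 0.0081 + 0.0324 + 0.0004 + 0.1089 + 0.0784 + 0.0064 + 0.0004 = 0.2350
B_4 = 1 / 0.2350 = 4.2553
Ranking by B (broadest → narrowest): species 1 (5.96) > species 3 (4.67) > species 4 (4.26) > species 2 (4.02)

species 1 > species 3 > species 4 > species 2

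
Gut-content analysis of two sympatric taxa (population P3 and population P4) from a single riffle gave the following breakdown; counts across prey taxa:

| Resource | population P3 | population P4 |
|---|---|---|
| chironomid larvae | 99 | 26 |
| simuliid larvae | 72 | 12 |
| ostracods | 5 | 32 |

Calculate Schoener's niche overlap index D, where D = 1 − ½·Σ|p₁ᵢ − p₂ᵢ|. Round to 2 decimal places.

0.57

Proportions for population P3 (n=176): 99/176=0.5625, 72/176=0.4091, 5/176=0.0284
Proportions for population P4 (n=70): 26/70=0.3714, 12/70=0.1714, 32/70=0.4571
Σ|p₁ᵢ − p₂ᵢ| = 0.1911 + 0.2377 + 0.4287 = 0.8575
D = 1 − ½ × 0.8575 = 1 − 0.42875 = 0.57125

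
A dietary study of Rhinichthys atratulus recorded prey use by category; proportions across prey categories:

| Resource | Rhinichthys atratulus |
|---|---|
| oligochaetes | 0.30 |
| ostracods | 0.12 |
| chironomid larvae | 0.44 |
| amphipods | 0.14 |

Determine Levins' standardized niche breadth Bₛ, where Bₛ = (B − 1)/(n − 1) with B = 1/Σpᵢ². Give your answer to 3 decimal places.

Σpᵢ² = 0.30² + 0.12² + 0.44² + 0.14² = 0.0900 + 0.0144 + 0.1936 + 0.0196 = 0.3176
B = 1 / 0.3176 = 3.14861
Bₛ = (B − 1)/(n − 1) = (3.14861 − 1)/(4 − 1) = 2.14861/3 = 0.71620

0.716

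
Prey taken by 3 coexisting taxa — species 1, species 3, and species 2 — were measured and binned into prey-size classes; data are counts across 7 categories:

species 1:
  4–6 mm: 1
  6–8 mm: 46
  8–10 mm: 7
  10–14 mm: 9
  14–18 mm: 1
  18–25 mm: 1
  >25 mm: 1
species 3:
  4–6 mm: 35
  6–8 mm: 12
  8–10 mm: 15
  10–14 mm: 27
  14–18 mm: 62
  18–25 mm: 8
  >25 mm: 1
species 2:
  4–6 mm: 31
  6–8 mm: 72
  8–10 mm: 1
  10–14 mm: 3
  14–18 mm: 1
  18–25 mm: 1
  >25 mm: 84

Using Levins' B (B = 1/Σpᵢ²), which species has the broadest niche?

Proportions for species 1 (n=66): 1/66=0.0152, 46/66=0.6970, 7/66=0.1061, 9/66=0.1364, 1/66=0.0152, 1/66=0.0152, 1/66=0.0152
Proportions for species 3 (n=160): 35/160=0.2188, 12/160=0.0750, 15/160=0.0938, 27/160=0.1688, 62/160=0.3875, 8/160=0.0500, 1/160=0.0063
Proportions for species 2 (n=193): 31/193=0.1606, 72/193=0.3731, 1/193=0.0052, 3/193=0.0155, 1/193=0.0052, 1/193=0.0052, 84/193=0.4352
Σp_1ᵢ² = 0.0152² + 0.6970² + 0.1061² + 0.1364² + 0.0152² + 0.0152² + 0.0152² = 0.000231 + 0.485809 + 0.011257 + 0.018605 + 0.000231 + 0.000231 + 0.000231 = 0.516595
B_1 = 1 / 0.516595 = 1.9358
Σp_3ᵢ² = 0.2188² + 0.0750² + 0.0938² + 0.1688² + 0.3875² + 0.0500² + 0.0063² = 0.047873 + 0.005625 + 0.008798 + 0.028493 + 0.150156 + 0.002500 + 0.000040 = 0.243485
B_3 = 1 / 0.243485 = 4.1070
Σp_2ᵢ² = 0.1606² + 0.3731² + 0.0052² + 0.0155² + 0.0052² + 0.0052² + 0.4352² = 0.025792 + 0.139204 + 0.000027 + 0.000240 + 0.000027 + 0.000027 + 0.189399 = 0.354716
B_2 = 1 / 0.354716 = 2.8192
Highest B → broadest niche (most generalist): species 3 (B = 4.11).

species 3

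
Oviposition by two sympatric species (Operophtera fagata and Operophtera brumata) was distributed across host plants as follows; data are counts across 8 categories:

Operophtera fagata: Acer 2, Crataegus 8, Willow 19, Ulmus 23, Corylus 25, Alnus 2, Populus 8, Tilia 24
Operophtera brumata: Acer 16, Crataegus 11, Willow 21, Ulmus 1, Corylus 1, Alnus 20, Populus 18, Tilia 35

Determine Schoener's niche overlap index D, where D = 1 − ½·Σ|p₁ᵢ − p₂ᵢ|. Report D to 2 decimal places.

Proportions for Operophtera fagata (n=111): 2/111=0.0180, 8/111=0.0721, 19/111=0.1712, 23/111=0.2072, 25/111=0.2252, 2/111=0.0180, 8/111=0.0721, 24/111=0.2162
Proportions for Operophtera brumata (n=123): 16/123=0.1301, 11/123=0.0894, 21/123=0.1707, 1/123=0.0081, 1/123=0.0081, 20/123=0.1626, 18/123=0.1463, 35/123=0.2846
Σ|p₁ᵢ − p₂ᵢ| = 0.1121 + 0.0173 + 0.0005 + 0.1991 + 0.2171 + 0.1446 + 0.0742 + 0.0684 = 0.8333
D = 1 − ½ × 0.8333 = 1 − 0.41665 = 0.58335

0.58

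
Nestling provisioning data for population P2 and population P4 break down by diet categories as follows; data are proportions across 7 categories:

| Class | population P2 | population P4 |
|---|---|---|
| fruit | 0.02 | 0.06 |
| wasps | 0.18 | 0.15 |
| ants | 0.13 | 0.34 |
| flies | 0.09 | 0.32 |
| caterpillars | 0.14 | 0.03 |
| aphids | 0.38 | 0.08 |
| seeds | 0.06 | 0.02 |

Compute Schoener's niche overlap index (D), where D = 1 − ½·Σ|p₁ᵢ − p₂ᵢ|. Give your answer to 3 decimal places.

0.520

Σ|p₁ᵢ − p₂ᵢ| = 0.04 + 0.03 + 0.21 + 0.23 + 0.11 + 0.30 + 0.04 = 0.96
D = 1 − ½ × 0.96 = 1 − 0.480 = 0.52000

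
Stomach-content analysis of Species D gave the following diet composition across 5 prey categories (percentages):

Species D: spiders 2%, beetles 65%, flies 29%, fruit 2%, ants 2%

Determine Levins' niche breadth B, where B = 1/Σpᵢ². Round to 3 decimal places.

1.969

Convert percentages to proportions (divide by 100).
Σpᵢ² = 0.02² + 0.65² + 0.29² + 0.02² + 0.02² = 0.0004 + 0.4225 + 0.0841 + 0.0004 + 0.0004 = 0.5078
B = 1 / 0.5078 = 1.96928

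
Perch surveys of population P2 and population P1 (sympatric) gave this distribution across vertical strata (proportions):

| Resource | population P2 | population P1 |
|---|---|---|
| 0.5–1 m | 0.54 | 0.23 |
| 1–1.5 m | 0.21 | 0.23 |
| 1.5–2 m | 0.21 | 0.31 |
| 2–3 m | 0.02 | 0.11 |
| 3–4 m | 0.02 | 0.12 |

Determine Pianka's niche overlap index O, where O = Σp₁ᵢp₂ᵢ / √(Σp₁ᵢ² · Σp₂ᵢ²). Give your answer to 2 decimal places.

0.82

Σ p₁ᵢp₂ᵢ = 0.1242 + 0.0483 + 0.0651 + 0.0022 + 0.0024 = 0.2422
Σp_1ᵢ² = 0.54² + 0.21² + 0.21² + 0.02² + 0.02² = 0.2916 + 0.0441 + 0.0441 + 0.0004 + 0.0004 = 0.3806
Σp_2ᵢ² = 0.23² + 0.23² + 0.31² + 0.11² + 0.12² = 0.0529 + 0.0529 + 0.0961 + 0.0121 + 0.0144 = 0.2284
O = 0.2422 / √(0.3806 × 0.2284) = 0.2422 / 0.29484 = 0.8215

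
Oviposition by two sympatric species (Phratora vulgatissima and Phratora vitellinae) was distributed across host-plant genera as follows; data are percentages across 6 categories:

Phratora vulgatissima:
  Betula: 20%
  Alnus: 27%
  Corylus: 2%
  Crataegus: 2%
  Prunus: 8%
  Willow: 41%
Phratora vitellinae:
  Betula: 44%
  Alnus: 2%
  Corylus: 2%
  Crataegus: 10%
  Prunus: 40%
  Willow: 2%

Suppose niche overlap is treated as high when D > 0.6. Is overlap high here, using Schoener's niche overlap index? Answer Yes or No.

No

Convert percentages to proportions (divide by 100).
Σ|p₁ᵢ − p₂ᵢ| = 0.24 + 0.25 + 0.00 + 0.08 + 0.32 + 0.39 = 1.28
D = 1 − ½ × 1.28 = 1 − 0.640 = 0.3600
D = 0.3600 < 0.6 → No.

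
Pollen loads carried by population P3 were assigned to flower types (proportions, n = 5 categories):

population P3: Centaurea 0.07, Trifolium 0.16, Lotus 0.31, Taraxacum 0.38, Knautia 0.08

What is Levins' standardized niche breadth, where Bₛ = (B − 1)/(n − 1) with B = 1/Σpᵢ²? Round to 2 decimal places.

Σpᵢ² = 0.07² + 0.16² + 0.31² + 0.38² + 0.08² = 0.0049 + 0.0256 + 0.0961 + 0.1444 + 0.0064 = 0.2774
B = 1 / 0.2774 = 3.6049
Bₛ = (B − 1)/(n − 1) = (3.6049 − 1)/(5 − 1) = 2.6049/4 = 0.6512

0.65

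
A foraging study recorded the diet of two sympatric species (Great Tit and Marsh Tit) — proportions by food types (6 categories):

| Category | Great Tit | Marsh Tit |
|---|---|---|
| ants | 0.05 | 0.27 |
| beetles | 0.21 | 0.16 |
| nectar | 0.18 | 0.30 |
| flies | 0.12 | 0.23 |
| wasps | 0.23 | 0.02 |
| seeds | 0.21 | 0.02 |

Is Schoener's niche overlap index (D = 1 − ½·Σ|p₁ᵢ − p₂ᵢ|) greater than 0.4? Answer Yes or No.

Σ|p₁ᵢ − p₂ᵢ| = 0.22 + 0.05 + 0.12 + 0.11 + 0.21 + 0.19 = 0.90
D = 1 − ½ × 0.90 = 1 − 0.450 = 0.5500
D = 0.5500 > 0.4 → Yes.

Yes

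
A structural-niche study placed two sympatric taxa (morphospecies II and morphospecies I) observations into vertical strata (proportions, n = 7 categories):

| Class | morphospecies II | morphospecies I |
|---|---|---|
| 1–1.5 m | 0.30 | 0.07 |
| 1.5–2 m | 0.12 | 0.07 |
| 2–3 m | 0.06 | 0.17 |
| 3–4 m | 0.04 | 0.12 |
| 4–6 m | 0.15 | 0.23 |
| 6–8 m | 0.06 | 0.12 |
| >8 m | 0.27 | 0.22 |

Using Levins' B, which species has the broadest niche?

Σp_IIᵢ² = 0.30² + 0.12² + 0.06² + 0.04² + 0.15² + 0.06² + 0.27² = 0.0900 + 0.0144 + 0.0036 + 0.0016 + 0.0225 + 0.0036 + 0.0729 = 0.2086
B_II = 1 / 0.2086 = 4.7939
Σp_Iᵢ² = 0.07² + 0.07² + 0.17² + 0.12² + 0.23² + 0.12² + 0.22² = 0.0049 + 0.0049 + 0.0289 + 0.0144 + 0.0529 + 0.0144 + 0.0484 = 0.1688
B_I = 1 / 0.1688 = 5.9242
Highest B → broadest niche (most generalist): morphospecies I (B = 5.92).

morphospecies I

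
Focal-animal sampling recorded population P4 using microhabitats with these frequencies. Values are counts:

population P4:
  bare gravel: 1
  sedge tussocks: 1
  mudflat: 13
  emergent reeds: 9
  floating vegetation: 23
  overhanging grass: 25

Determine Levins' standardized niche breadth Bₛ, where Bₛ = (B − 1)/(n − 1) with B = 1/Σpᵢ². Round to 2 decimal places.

Proportions for population P4 (n=72): 1/72=0.0139, 1/72=0.0139, 13/72=0.1806, 9/72=0.1250, 23/72=0.3194, 25/72=0.3472
Σpᵢ² = 0.0139² + 0.0139² + 0.1806² + 0.1250² + 0.3194² + 0.3472² = 0.000193 + 0.000193 + 0.032616 + 0.015625 + 0.102016 + 0.120548 = 0.271191
B = 1 / 0.271191 = 3.6874
Bₛ = (B − 1)/(n − 1) = (3.6874 − 1)/(6 − 1) = 2.6874/5 = 0.5375

0.54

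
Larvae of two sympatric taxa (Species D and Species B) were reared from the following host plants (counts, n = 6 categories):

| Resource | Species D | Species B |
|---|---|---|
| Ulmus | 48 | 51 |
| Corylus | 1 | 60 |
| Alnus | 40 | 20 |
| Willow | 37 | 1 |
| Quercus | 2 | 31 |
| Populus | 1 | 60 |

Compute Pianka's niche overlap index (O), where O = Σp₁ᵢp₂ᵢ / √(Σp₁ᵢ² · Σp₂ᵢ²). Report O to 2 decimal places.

0.45

Proportions for Species D (n=129): 48/129=0.3721, 1/129=0.0078, 40/129=0.3101, 37/129=0.2868, 2/129=0.0155, 1/129=0.0078
Proportions for Species B (n=223): 51/223=0.2287, 60/223=0.2691, 20/223=0.0897, 1/223=0.0045, 31/223=0.1390, 60/223=0.2691
Σ p₁ᵢp₂ᵢ = 0.085099 + 0.002099 + 0.027816 + 0.001291 + 0.002155 + 0.002099 = 0.120559
Σp_1ᵢ² = 0.3721² + 0.0078² + 0.3101² + 0.2868² + 0.0155² + 0.0078² = 0.138458 + 0.000061 + 0.096162 + 0.082254 + 0.000240 + 0.000061 = 0.317236
Σp_2ᵢ² = 0.2287² + 0.2691² + 0.0897² + 0.0045² + 0.1390² + 0.2691² = 0.052304 + 0.072415 + 0.008046 + 0.000020 + 0.019321 + 0.072415 = 0.224521
O = 0.120559 / √(0.317236 × 0.224521) = 0.120559 / 0.2668823 = 0.4517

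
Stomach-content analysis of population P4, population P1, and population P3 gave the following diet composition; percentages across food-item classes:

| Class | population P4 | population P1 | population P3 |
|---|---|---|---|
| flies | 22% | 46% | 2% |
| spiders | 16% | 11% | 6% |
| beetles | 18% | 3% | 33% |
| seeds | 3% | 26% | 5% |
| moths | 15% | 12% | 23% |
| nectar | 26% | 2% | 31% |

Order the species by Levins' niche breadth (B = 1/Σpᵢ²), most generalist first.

Convert percentages to proportions (divide by 100).
Σp_P4ᵢ² = 0.22² + 0.16² + 0.18² + 0.03² + 0.15² + 0.26² = 0.0484 + 0.0256 + 0.0324 + 0.0009 + 0.0225 + 0.0676 = 0.1974
B_P4 = 1 / 0.1974 = 5.0659
Σp_P1ᵢ² = 0.46² + 0.11² + 0.03² + 0.26² + 0.12² + 0.02² = 0.2116 + 0.0121 + 0.0009 + 0.0676 + 0.0144 + 0.0004 = 0.3070
B_P1 = 1 / 0.3070 = 3.2573
Σp_P3ᵢ² = 0.02² + 0.06² + 0.33² + 0.05² + 0.23² + 0.31² = 0.0004 + 0.0036 + 0.1089 + 0.0025 + 0.0529 + 0.0961 = 0.2644
B_P3 = 1 / 0.2644 = 3.7821
Ranking by B (broadest → narrowest): population P4 (5.07) > population P3 (3.78) > population P1 (3.26)

population P4 > population P3 > population P1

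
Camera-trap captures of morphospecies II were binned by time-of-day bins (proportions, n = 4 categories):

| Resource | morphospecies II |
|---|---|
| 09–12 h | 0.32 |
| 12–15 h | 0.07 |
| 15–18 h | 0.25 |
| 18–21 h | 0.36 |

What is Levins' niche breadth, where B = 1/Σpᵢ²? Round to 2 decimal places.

3.34

Σpᵢ² = 0.32² + 0.07² + 0.25² + 0.36² = 0.1024 + 0.0049 + 0.0625 + 0.1296 = 0.2994
B = 1 / 0.2994 = 3.3400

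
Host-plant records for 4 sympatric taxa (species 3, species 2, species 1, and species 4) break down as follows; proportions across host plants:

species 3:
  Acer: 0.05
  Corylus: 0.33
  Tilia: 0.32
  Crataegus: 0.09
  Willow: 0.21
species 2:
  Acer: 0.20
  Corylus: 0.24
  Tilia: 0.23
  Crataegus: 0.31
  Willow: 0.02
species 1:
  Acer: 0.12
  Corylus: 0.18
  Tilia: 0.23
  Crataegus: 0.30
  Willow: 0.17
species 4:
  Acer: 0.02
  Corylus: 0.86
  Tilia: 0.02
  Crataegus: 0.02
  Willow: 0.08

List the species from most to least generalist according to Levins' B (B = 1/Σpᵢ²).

species 1 > species 2 > species 3 > species 4

Σp_3ᵢ² = 0.05² + 0.33² + 0.32² + 0.09² + 0.21² = 0.0025 + 0.1089 + 0.1024 + 0.0081 + 0.0441 = 0.2660
B_3 = 1 / 0.2660 = 3.7594
Σp_2ᵢ² = 0.20² + 0.24² + 0.23² + 0.31² + 0.02² = 0.0400 + 0.0576 + 0.0529 + 0.0961 + 0.0004 = 0.2470
B_2 = 1 / 0.2470 = 4.0486
Σp_1ᵢ² = 0.12² + 0.18² + 0.23² + 0.30² + 0.17² = 0.0144 + 0.0324 + 0.0529 + 0.0900 + 0.0289 = 0.2186
B_1 = 1 / 0.2186 = 4.5746
Σp_4ᵢ² = 0.02² + 0.86² + 0.02² + 0.02² + 0.08² = 0.0004 + 0.7396 + 0.0004 + 0.0004 + 0.0064 = 0.7472
B_4 = 1 / 0.7472 = 1.3383
Ranking by B (broadest → narrowest): species 1 (4.57) > species 2 (4.05) > species 3 (3.76) > species 4 (1.34)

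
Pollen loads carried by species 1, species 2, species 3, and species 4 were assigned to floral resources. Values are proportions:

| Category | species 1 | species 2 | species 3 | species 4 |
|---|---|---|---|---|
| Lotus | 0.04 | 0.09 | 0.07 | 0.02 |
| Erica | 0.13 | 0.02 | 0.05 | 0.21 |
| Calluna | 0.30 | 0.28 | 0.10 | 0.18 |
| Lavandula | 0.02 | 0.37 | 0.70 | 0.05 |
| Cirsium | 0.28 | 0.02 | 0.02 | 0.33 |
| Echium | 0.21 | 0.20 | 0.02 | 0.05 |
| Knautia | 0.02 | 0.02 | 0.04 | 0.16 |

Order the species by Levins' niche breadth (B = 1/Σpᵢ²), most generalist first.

Σp_1ᵢ² = 0.04² + 0.13² + 0.30² + 0.02² + 0.28² + 0.21² + 0.02² = 0.0016 + 0.0169 + 0.0900 + 0.0004 + 0.0784 + 0.0441 + 0.0004 = 0.2318
B_1 = 1 / 0.2318 = 4.3141
Σp_2ᵢ² = 0.09² + 0.02² + 0.28² + 0.37² + 0.02² + 0.20² + 0.02² = 0.0081 + 0.0004 + 0.0784 + 0.1369 + 0.0004 + 0.0400 + 0.0004 = 0.2646
B_2 = 1 / 0.2646 = 3.7793
Σp_3ᵢ² = 0.07² + 0.05² + 0.10² + 0.70² + 0.02² + 0.02² + 0.04² = 0.0049 + 0.0025 + 0.0100 + 0.4900 + 0.0004 + 0.0004 + 0.0016 = 0.5098
B_3 = 1 / 0.5098 = 1.9616
Σp_4ᵢ² = 0.02² + 0.21² + 0.18² + 0.05² + 0.33² + 0.05² + 0.16² = 0.0004 + 0.0441 + 0.0324 + 0.0025 + 0.1089 + 0.0025 + 0.0256 = 0.2164
B_4 = 1 / 0.2164 = 4.6211
Ranking by B (broadest → narrowest): species 4 (4.62) > species 1 (4.31) > species 2 (3.78) > species 3 (1.96)

species 4 > species 1 > species 2 > species 3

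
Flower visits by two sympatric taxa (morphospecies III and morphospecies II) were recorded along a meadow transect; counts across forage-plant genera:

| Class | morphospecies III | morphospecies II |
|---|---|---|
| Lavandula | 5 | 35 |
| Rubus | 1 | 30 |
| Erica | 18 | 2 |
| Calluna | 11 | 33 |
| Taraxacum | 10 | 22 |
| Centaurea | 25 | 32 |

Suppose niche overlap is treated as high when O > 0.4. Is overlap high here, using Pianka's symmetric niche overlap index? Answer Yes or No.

Proportions for morphospecies III (n=70): 5/70=0.0714, 1/70=0.0143, 18/70=0.2571, 11/70=0.1571, 10/70=0.1429, 25/70=0.3571
Proportions for morphospecies II (n=154): 35/154=0.2273, 30/154=0.1948, 2/154=0.0130, 33/154=0.2143, 22/154=0.1429, 32/154=0.2078
Σ p₁ᵢp₂ᵢ = 0.016229 + 0.002786 + 0.003342 + 0.033667 + 0.020420 + 0.074205 = 0.150649
Σp_1ᵢ² = 0.0714² + 0.0143² + 0.2571² + 0.1571² + 0.1429² + 0.3571² = 0.005098 + 0.000204 + 0.066100 + 0.024680 + 0.020420 + 0.127520 = 0.244022
Σp_2ᵢ² = 0.2273² + 0.1948² + 0.0130² + 0.2143² + 0.1429² + 0.2078² = 0.051665 + 0.037947 + 0.000169 + 0.045924 + 0.020420 + 0.043181 = 0.199306
O = 0.150649 / √(0.244022 × 0.199306) = 0.150649 / 0.2205336 = 0.6831
O = 0.6831 > 0.4 → Yes.

Yes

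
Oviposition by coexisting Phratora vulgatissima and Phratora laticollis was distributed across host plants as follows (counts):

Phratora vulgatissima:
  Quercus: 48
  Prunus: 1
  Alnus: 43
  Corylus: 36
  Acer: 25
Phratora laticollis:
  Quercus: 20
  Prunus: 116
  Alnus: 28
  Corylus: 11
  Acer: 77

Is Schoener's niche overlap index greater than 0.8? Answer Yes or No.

No

Proportions for Phratora vulgatissima (n=153): 48/153=0.3137, 1/153=0.0065, 43/153=0.2810, 36/153=0.2353, 25/153=0.1634
Proportions for Phratora laticollis (n=252): 20/252=0.0794, 116/252=0.4603, 28/252=0.1111, 11/252=0.0437, 77/252=0.3056
Σ|p₁ᵢ − p₂ᵢ| = 0.2343 + 0.4538 + 0.1699 + 0.1916 + 0.1422 = 1.1918
D = 1 − ½ × 1.1918 = 1 − 0.59590 = 0.40410
D = 0.40410 < 0.8 → No.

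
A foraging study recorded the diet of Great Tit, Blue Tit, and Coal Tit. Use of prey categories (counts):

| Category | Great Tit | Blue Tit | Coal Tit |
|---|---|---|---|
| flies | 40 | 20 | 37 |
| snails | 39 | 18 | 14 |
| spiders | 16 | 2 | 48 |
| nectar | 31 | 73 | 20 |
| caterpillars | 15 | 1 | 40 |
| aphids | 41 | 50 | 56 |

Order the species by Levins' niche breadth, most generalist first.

Great Tit > Coal Tit > Blue Tit

Proportions for Great Tit (n=182): 40/182=0.2198, 39/182=0.2143, 16/182=0.0879, 31/182=0.1703, 15/182=0.0824, 41/182=0.2253
Proportions for Blue Tit (n=164): 20/164=0.1220, 18/164=0.1098, 2/164=0.0122, 73/164=0.4451, 1/164=0.0061, 50/164=0.3049
Proportions for Coal Tit (n=215): 37/215=0.1721, 14/215=0.0651, 48/215=0.2233, 20/215=0.0930, 40/215=0.1860, 56/215=0.2605
Σp_Greaᵢ² = 0.2198² + 0.2143² + 0.0879² + 0.1703² + 0.0824² + 0.2253² = 0.048312 + 0.045924 + 0.007726 + 0.029002 + 0.006790 + 0.050760 = 0.188514
B_Grea = 1 / 0.188514 = 5.3046
Σp_Blueᵢ² = 0.1220² + 0.1098² + 0.0122² + 0.4451² + 0.0061² + 0.3049² = 0.014884 + 0.012056 + 0.000149 + 0.198114 + 0.000037 + 0.092964 = 0.318204
B_Blue = 1 / 0.318204 = 3.1426
Σp_Coalᵢ² = 0.1721² + 0.0651² + 0.2233² + 0.0930² + 0.1860² + 0.2605² = 0.029618 + 0.004238 + 0.049863 + 0.008649 + 0.034596 + 0.067860 = 0.194824
B_Coal = 1 / 0.194824 = 5.1328
Ranking by B (broadest → narrowest): Great Tit (5.30) > Coal Tit (5.13) > Blue Tit (3.14)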